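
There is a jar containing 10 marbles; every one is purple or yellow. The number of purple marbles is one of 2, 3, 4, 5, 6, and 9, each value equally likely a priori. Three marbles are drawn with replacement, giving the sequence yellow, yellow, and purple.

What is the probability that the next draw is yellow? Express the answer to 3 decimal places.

0.606

For each hypothesis, P(data | H) works out to: P(data | r = 2) = (8/10)(8/10)(2/10) = 0.128; P(data | r = 3) = (7/10)(7/10)(3/10) = 0.147; P(data | r = 4) = (6/10)(6/10)(4/10) = 0.144; P(data | r = 5) = (5/10)(5/10)(5/10) = 0.125; P(data | r = 6) = (4/10)(4/10)(6/10) = 0.096; P(data | r = 9) = (1/10)(1/10)(9/10) = 0.009.
Weighting by the prior gives 1/6 · 0.128 = 0.021333, 1/6 · 0.147 = 0.0245, 1/6 · 0.144 = 0.024, 1/6 · 0.125 = 0.020833, 1/6 · 0.096 = 0.016, 1/6 · 0.009 = 0.0015; these sum to 0.10817.
Dividing through by the total gives posterior P(r = 2 | data) = 0.19723, P(r = 3 | data) = 0.2265, P(r = 4 | data) = 0.22188, P(r = 5 | data) = 0.1926, P(r = 6 | data) = 0.14792, P(r = 9 | data) = 0.013867.
The predictive probability is P(yellow next | data) = (4/5)(0.19723) + (7/10)(0.2265) + (3/5)(0.22188) + (1/2)(0.1926) + (2/5)(0.14792) + (1/10)(0.013867) = 0.60632.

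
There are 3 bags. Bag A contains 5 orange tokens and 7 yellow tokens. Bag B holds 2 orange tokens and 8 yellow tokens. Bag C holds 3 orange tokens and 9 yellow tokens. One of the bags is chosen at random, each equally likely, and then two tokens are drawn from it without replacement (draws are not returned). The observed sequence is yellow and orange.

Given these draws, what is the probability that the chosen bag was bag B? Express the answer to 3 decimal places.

Under each hypothesis, the probability of the observed sequence is: P(data | bag A) = (7/12)(5/11) = 0.26515; P(data | bag B) = (8/10)(2/9) = 0.17778; P(data | bag C) = (9/12)(3/11) = 0.20455.
Multiplying each by its prior: 1/3 · 0.26515 = 0.088384, 1/3 · 0.17778 = 0.059259, 1/3 · 0.20455 = 0.068182; summing to 0.21582.
So P(bag B | data) = (0.059259) / (0.21582) = 0.27457.

0.275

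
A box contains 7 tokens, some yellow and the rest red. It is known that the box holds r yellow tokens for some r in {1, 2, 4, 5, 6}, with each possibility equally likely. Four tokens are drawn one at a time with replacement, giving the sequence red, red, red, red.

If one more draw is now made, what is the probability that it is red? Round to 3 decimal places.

0.791

For each hypothesis, P(data | H) works out to: P(data | r = 1) = (6/7)(6/7)(6/7)(6/7) = 0.53978; P(data | r = 2) = (5/7)(5/7)(5/7)(5/7) = 0.26031; P(data | r = 4) = (3/7)(3/7)(3/7)(3/7) = 0.033736; P(data | r = 5) = (2/7)(2/7)(2/7)(2/7) = 0.0066639; P(data | r = 6) = (1/7)(1/7)(1/7)(1/7) = 0.00041649.
Multiplying each by its prior: 1/5 · 0.53978 = 0.10796, 1/5 · 0.26031 = 0.052062, 1/5 · 0.033736 = 0.0067472, 1/5 · 0.0066639 = 0.0013328, 1/5 · 0.00041649 = 8.3299e-05; with total 0.16818.
Normalising, the posterior is P(r = 1 | data) = 0.6419, P(r = 2 | data) = 0.30956, P(r = 4 | data) = 0.040119, P(r = 5 | data) = 0.0079247, P(r = 6 | data) = 0.00049529.
The predictive probability is P(red next | data) = (6/7)(0.6419) + (5/7)(0.30956) + (3/7)(0.040119) + (2/7)(0.0079247) + (1/7)(0.00049529) = 0.79084.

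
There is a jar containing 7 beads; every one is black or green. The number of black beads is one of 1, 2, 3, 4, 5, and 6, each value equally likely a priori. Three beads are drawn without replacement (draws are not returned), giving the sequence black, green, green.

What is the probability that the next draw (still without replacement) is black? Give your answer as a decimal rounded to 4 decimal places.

Compute the likelihood of the observed sequence for each case: P(data | r = 1) = (1/7)(6/6)(5/5) = 1/7; P(data | r = 2) = (2/7)(5/6)(4/5) = 4/21; P(data | r = 3) = (3/7)(4/6)(3/5) = 6/35; P(data | r = 4) = (4/7)(3/6)(2/5) = 4/35; P(data | r = 5) = (5/7)(2/6)(1/5) = 1/21; P(data | r = 6) = (6/7)(1/6)(0/5) = 0.
Weighting by the prior gives 1/6 · 1/7 = 1/42, 1/6 · 4/21 = 2/63, 1/6 · 6/35 = 1/35, 1/6 · 4/35 = 2/105, 1/6 · 1/21 = 1/126, 1/6 · 0 = 0; summing to 1/9.
The posterior is then P(r = 1 | data) = 3/14, P(r = 2 | data) = 2/7, P(r = 3 | data) = 9/35, P(r = 4 | data) = 6/35, P(r = 5 | data) = 1/14, P(r = 6 | data) = 0.
So P(black next | data) = Σ P(black next | H) P(H | data) = (0)(3/14) + (1/4)(2/7) + (1/2)(9/35) + (3/4)(6/35) + (1)(1/14) = 2/5.

0.4000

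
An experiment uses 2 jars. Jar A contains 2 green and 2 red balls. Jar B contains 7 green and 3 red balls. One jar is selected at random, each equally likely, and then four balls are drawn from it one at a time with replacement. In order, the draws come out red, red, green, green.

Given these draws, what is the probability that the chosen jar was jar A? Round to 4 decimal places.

0.5863

Compute the likelihood of the observed sequence for each case: P(data | jar A) = (2/4)(2/4)(2/4)(2/4) = 0.0625; P(data | jar B) = (3/10)(3/10)(7/10)(7/10) = 0.0441.
Weighting by the prior gives 1/2 · 0.0625 = 0.03125, 1/2 · 0.0441 = 0.02205; these sum to 0.0533.
So P(jar A | data) = (0.03125) / (0.0533) = 0.5863.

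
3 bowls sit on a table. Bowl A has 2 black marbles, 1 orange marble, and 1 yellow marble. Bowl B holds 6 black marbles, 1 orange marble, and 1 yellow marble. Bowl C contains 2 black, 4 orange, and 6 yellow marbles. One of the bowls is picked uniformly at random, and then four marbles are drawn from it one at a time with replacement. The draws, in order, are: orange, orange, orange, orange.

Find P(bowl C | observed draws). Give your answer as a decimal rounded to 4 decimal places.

0.7484

Under each hypothesis, the probability of the observed sequence is: P(data | bowl A) = (1/4)(1/4)(1/4)(1/4) = 0.0039062; P(data | bowl B) = (1/8)(1/8)(1/8)(1/8) = 0.00024414; P(data | bowl C) = (4/12)(4/12)(4/12)(4/12) = 0.012346.
Weighting by the prior gives 1/3 · 0.0039062 = 0.0013021, 1/3 · 0.00024414 = 8.138e-05, 1/3 · 0.012346 = 0.0041152; summing to 0.0054987.
By Bayes' rule, P(bowl C | data) = (0.0041152) / (0.0054987) = 0.7484.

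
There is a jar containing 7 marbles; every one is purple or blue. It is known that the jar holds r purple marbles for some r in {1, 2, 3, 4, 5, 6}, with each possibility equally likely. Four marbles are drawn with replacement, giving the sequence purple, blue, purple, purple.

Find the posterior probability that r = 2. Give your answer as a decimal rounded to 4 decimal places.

0.0493

The likelihood of the observed sequence under each hypothesis: P(data | r = 1) = (1/7)(6/7)(1/7)(1/7) = 0.002499; P(data | r = 2) = (2/7)(5/7)(2/7)(2/7) = 0.01666; P(data | r = 3) = (3/7)(4/7)(3/7)(3/7) = 0.044981; P(data | r = 4) = (4/7)(3/7)(4/7)(4/7) = 0.079967; P(data | r = 5) = (5/7)(2/7)(5/7)(5/7) = 0.10412; P(data | r = 6) = (6/7)(1/7)(6/7)(6/7) = 0.089963.
The prior-weighted likelihoods are 1/6 · 0.002499 = 0.00041649, 1/6 · 0.01666 = 0.0027766, 1/6 · 0.044981 = 0.0074969, 1/6 · 0.079967 = 0.013328, 1/6 · 0.10412 = 0.017354, 1/6 · 0.089963 = 0.014994; with total 0.056365.
So P(r = 2 | data) = (0.0027766) / (0.056365) = 0.049261.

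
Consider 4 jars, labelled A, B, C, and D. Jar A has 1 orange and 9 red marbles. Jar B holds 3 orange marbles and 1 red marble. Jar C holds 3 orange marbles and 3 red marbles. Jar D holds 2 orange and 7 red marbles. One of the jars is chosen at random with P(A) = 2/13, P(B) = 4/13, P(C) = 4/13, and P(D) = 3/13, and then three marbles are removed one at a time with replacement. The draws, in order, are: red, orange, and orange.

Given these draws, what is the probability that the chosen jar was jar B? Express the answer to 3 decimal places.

Under each hypothesis, the probability of the observed sequence is: P(data | jar A) = (9/10)(1/10)(1/10) = 0.009; P(data | jar B) = (1/4)(3/4)(3/4) = 0.14062; P(data | jar C) = (3/6)(3/6)(3/6) = 0.125; P(data | jar D) = (7/9)(2/9)(2/9) = 0.038409.
Weighting by the prior gives 2/13 · 0.009 = 0.0013846, 4/13 · 0.14062 = 0.043269, 4/13 · 0.125 = 0.038462, 3/13 · 0.038409 = 0.0088636; summing to 0.091979.
So P(jar B | data) = (0.043269) / (0.091979) = 0.47043.

0.470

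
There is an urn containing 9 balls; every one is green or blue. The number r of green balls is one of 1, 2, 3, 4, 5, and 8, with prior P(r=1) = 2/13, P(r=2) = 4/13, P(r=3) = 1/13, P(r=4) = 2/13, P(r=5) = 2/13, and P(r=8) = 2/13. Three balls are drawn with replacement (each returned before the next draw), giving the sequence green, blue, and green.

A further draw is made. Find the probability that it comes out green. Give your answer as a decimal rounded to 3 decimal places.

0.508

Compute the likelihood of the observed sequence for each case: P(data | r = 1) = (1/9)(8/9)(1/9) = 0.010974; P(data | r = 2) = (2/9)(7/9)(2/9) = 0.038409; P(data | r = 3) = (3/9)(6/9)(3/9) = 0.074074; P(data | r = 4) = (4/9)(5/9)(4/9) = 0.10974; P(data | r = 5) = (5/9)(4/9)(5/9) = 0.13717; P(data | r = 8) = (8/9)(1/9)(8/9) = 0.087791.
The prior-weighted likelihoods are 2/13 · 0.010974 = 0.0016883, 4/13 · 0.038409 = 0.011818, 1/13 · 0.074074 = 0.005698, 2/13 · 0.10974 = 0.016883, 2/13 · 0.13717 = 0.021104, 2/13 · 0.087791 = 0.013506; with total 0.070697.
Normalising, the posterior is P(r = 1 | data) = 0.023881, P(r = 2 | data) = 0.16716, P(r = 3 | data) = 0.080597, P(r = 4 | data) = 0.23881, P(r = 5 | data) = 0.29851, P(r = 8 | data) = 0.19104.
So P(green next | data) = Σ P(green next | H) P(H | data) = (1/9)(0.023881) + (2/9)(0.16716) + (1/3)(0.080597) + (4/9)(0.23881) + (5/9)(0.29851) + (8/9)(0.19104) = 0.50846.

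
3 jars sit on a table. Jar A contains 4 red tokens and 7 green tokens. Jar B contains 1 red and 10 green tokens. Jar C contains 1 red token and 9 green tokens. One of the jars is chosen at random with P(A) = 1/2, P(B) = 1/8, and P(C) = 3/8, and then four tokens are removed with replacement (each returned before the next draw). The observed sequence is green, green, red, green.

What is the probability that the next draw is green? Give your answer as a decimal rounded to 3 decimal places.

Compute the likelihood of the observed sequence for each case: P(data | jar A) = (7/11)(7/11)(4/11)(7/11) = 0.093709; P(data | jar B) = (10/11)(10/11)(1/11)(10/11) = 0.068301; P(data | jar C) = (9/10)(9/10)(1/10)(9/10) = 0.0729.
Multiplying each by its prior: 1/2 · 0.093709 = 0.046855, 1/8 · 0.068301 = 0.0085377, 3/8 · 0.0729 = 0.027338; with total 0.08273.
Dividing through by the total gives posterior P(jar A | data) = 0.56636, P(jar B | data) = 0.1032, P(jar C | data) = 0.33044.
The predictive probability is P(green next | data) = (7/11)(0.56636) + (10/11)(0.1032) + (9/10)(0.33044) = 0.75163.

0.752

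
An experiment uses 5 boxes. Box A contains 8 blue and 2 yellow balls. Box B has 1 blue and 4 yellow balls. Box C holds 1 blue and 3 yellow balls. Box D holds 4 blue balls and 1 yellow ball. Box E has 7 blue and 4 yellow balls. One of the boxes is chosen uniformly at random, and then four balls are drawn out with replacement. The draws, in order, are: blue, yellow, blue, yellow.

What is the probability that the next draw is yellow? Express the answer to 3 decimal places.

Under each hypothesis, the probability of the observed sequence is: P(data | box A) = (8/10)(2/10)(8/10)(2/10) = 0.0256; P(data | box B) = (1/5)(4/5)(1/5)(4/5) = 0.0256; P(data | box C) = (1/4)(3/4)(1/4)(3/4) = 0.035156; P(data | box D) = (4/5)(1/5)(4/5)(1/5) = 0.0256; P(data | box E) = (7/11)(4/11)(7/11)(4/11) = 0.053548.
The prior-weighted likelihoods are 1/5 · 0.0256 = 0.00512, 1/5 · 0.0256 = 0.00512, 1/5 · 0.035156 = 0.0070313, 1/5 · 0.0256 = 0.00512, 1/5 · 0.053548 = 0.01071; summing to 0.033101.
Dividing through by the total gives posterior P(box A | data) = 0.15468, P(box B | data) = 0.15468, P(box C | data) = 0.21242, P(box D | data) = 0.15468, P(box E | data) = 0.32355.
The predictive probability is P(yellow next | data) = (1/5)(0.15468) + (4/5)(0.15468) + (3/4)(0.21242) + (1/5)(0.15468) + (4/11)(0.32355) = 0.46258.

0.463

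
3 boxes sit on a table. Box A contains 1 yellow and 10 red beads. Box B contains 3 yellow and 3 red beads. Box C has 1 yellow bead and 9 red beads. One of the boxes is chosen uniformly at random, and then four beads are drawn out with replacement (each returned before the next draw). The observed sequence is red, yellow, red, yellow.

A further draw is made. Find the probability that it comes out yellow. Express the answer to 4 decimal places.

For each hypothesis, P(data | H) works out to: P(data | box A) = (10/11)(1/11)(10/11)(1/11) = 0.0068301; P(data | box B) = (3/6)(3/6)(3/6)(3/6) = 0.0625; P(data | box C) = (9/10)(1/10)(9/10)(1/10) = 0.0081.
Multiplying each by its prior: 1/3 · 0.0068301 = 0.0022767, 1/3 · 0.0625 = 0.020833, 1/3 · 0.0081 = 0.0027; with total 0.02581.
Normalising, the posterior is P(box A | data) = 0.08821, P(box B | data) = 0.80718, P(box C | data) = 0.10461.
The predictive probability is P(yellow next | data) = (1/11)(0.08821) + (1/2)(0.80718) + (1/10)(0.10461) = 0.42207.

0.4221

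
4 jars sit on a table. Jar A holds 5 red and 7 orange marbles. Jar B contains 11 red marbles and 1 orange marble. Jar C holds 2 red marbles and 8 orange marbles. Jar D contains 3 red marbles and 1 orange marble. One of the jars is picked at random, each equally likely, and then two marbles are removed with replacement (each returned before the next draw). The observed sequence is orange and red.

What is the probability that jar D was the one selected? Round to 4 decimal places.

0.2811

Under each hypothesis, the probability of the observed sequence is: P(data | jar A) = (7/12)(5/12) = 0.24306; P(data | jar B) = (1/12)(11/12) = 0.076389; P(data | jar C) = (8/10)(2/10) = 0.16; P(data | jar D) = (1/4)(3/4) = 0.1875.
Multiplying each by its prior: 1/4 · 0.24306 = 0.060764, 1/4 · 0.076389 = 0.019097, 1/4 · 0.16 = 0.04, 1/4 · 0.1875 = 0.046875; summing to 0.16674.
By Bayes' rule, P(jar D | data) = (0.046875) / (0.16674) = 0.28113.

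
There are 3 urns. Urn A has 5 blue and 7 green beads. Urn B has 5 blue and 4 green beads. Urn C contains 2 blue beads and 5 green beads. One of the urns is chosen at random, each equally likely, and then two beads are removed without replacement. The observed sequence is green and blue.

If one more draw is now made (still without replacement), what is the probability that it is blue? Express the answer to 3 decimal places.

0.400

Compute the likelihood of the observed sequence for each case: P(data | urn A) = (7/12)(5/11) = 0.26515; P(data | urn B) = (4/9)(5/8) = 0.27778; P(data | urn C) = (5/7)(2/6) = 0.2381.
Weighting by the prior gives 1/3 · 0.26515 = 0.088384, 1/3 · 0.27778 = 0.092593, 1/3 · 0.2381 = 0.079365; with total 0.26034.
Dividing through by the total gives posterior P(urn A | data) = 0.33949, P(urn B | data) = 0.35566, P(urn C | data) = 0.30485.
So P(blue next | data) = Σ P(blue next | H) P(H | data) = (2/5)(0.33949) + (4/7)(0.35566) + (1/5)(0.30485) = 0.4.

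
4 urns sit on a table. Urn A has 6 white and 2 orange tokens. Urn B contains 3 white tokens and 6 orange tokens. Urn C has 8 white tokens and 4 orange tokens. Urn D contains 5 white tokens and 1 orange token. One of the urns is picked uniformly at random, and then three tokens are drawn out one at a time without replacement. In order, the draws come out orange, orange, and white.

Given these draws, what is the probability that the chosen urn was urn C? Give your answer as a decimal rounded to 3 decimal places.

For each hypothesis, P(data | H) works out to: P(data | urn A) = (2/8)(1/7)(6/6) = 0.035714; P(data | urn B) = (6/9)(5/8)(3/7) = 0.17857; P(data | urn C) = (4/12)(3/11)(8/10) = 0.072727; P(data | urn D) = (1/6)(0/5) = 0.
Weighting by the prior gives 1/4 · 0.035714 = 0.0089286, 1/4 · 0.17857 = 0.044643, 1/4 · 0.072727 = 0.018182, 1/4 · 0 = 0; with total 0.071753.
By Bayes' rule, P(urn C | data) = (0.018182) / (0.071753) = 0.25339.

0.253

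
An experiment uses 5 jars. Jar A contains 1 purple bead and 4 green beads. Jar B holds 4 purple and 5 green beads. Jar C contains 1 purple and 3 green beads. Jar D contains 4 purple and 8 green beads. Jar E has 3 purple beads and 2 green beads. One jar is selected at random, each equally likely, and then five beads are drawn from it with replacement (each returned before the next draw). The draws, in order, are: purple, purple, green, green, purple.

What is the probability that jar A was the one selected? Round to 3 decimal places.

0.056

For each hypothesis, P(data | H) works out to: P(data | jar A) = (1/5)(1/5)(4/5)(4/5)(1/5) = 0.00512; P(data | jar B) = (4/9)(4/9)(5/9)(5/9)(4/9) = 0.027096; P(data | jar C) = (1/4)(1/4)(3/4)(3/4)(1/4) = 0.0087891; P(data | jar D) = (4/12)(4/12)(8/12)(8/12)(4/12) = 0.016461; P(data | jar E) = (3/5)(3/5)(2/5)(2/5)(3/5) = 0.03456.
The prior-weighted likelihoods are 1/5 · 0.00512 = 0.001024, 1/5 · 0.027096 = 0.0054192, 1/5 · 0.0087891 = 0.0017578, 1/5 · 0.016461 = 0.0032922, 1/5 · 0.03456 = 0.006912; with total 0.018405.
So P(jar A | data) = (0.001024) / (0.018405) = 0.055636.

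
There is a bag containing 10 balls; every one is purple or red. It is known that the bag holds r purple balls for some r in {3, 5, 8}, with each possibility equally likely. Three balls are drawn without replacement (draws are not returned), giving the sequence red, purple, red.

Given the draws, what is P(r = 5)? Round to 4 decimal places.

0.4132

Under each hypothesis, the probability of the observed sequence is: P(data | r = 3) = (7/10)(3/9)(6/8) = 0.175; P(data | r = 5) = (5/10)(5/9)(4/8) = 0.13889; P(data | r = 8) = (2/10)(8/9)(1/8) = 0.022222.
Multiplying each by its prior: 1/3 · 0.175 = 0.058333, 1/3 · 0.13889 = 0.046296, 1/3 · 0.022222 = 0.0074074; summing to 0.11204.
By Bayes' rule, P(r = 5 | data) = (0.046296) / (0.11204) = 0.41322.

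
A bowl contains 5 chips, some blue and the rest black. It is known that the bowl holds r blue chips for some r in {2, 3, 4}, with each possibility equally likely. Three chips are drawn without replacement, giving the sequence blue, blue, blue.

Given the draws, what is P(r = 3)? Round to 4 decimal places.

0.2000

Compute the likelihood of the observed sequence for each case: P(data | r = 2) = (2/5)(1/4)(0/3) = 0; P(data | r = 3) = (3/5)(2/4)(1/3) = 1/10; P(data | r = 4) = (4/5)(3/4)(2/3) = 2/5.
Weighting by the prior gives 1/3 · 0 = 0, 1/3 · 1/10 = 1/30, 1/3 · 2/5 = 2/15; these sum to 1/6.
By Bayes' rule, P(r = 3 | data) = (1/30) / (1/6) = 1/5.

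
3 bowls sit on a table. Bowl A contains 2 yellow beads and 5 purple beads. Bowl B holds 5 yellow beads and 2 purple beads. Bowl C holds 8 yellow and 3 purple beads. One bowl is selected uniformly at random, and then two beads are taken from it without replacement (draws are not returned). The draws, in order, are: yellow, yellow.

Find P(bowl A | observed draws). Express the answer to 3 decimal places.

Under each hypothesis, the probability of the observed sequence is: P(data | bowl A) = (2/7)(1/6) = 0.047619; P(data | bowl B) = (5/7)(4/6) = 0.47619; P(data | bowl C) = (8/11)(7/10) = 0.50909.
The prior-weighted likelihoods are 1/3 · 0.047619 = 0.015873, 1/3 · 0.47619 = 0.15873, 1/3 · 0.50909 = 0.1697; these sum to 0.3443.
So P(bowl A | data) = (0.015873) / (0.3443) = 0.046102.

0.046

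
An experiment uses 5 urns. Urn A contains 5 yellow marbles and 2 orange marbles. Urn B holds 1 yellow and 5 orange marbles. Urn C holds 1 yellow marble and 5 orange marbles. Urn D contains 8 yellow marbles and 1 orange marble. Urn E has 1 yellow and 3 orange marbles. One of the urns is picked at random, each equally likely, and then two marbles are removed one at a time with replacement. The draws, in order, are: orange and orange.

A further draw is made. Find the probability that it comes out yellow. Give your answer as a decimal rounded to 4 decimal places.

Compute the likelihood of the observed sequence for each case: P(data | urn A) = (2/7)(2/7) = 0.081633; P(data | urn B) = (5/6)(5/6) = 0.69444; P(data | urn C) = (5/6)(5/6) = 0.69444; P(data | urn D) = (1/9)(1/9) = 0.012346; P(data | urn E) = (3/4)(3/4) = 0.5625.
The prior-weighted likelihoods are 1/5 · 0.081633 = 0.016327, 1/5 · 0.69444 = 0.13889, 1/5 · 0.69444 = 0.13889, 1/5 · 0.012346 = 0.0024691, 1/5 · 0.5625 = 0.1125; with total 0.40907.
The posterior is then P(urn A | data) = 0.039911, P(urn B | data) = 0.33952, P(urn C | data) = 0.33952, P(urn D | data) = 0.0060359, P(urn E | data) = 0.27501.
So P(yellow next | data) = Σ P(yellow next | H) P(H | data) = (5/7)(0.039911) + (1/6)(0.33952) + (1/6)(0.33952) + (8/9)(0.0060359) + (1/4)(0.27501) = 0.2158.

0.2158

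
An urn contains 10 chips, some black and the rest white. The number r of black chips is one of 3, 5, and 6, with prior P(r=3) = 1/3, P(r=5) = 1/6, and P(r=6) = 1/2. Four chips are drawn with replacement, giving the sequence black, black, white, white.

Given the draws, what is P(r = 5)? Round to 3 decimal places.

For each hypothesis, P(data | H) works out to: P(data | r = 3) = (3/10)(3/10)(7/10)(7/10) = 0.0441; P(data | r = 5) = (5/10)(5/10)(5/10)(5/10) = 0.0625; P(data | r = 6) = (6/10)(6/10)(4/10)(4/10) = 0.0576.
Multiplying each by its prior: 1/3 · 0.0441 = 0.0147, 1/6 · 0.0625 = 0.010417, 1/2 · 0.0576 = 0.0288; these sum to 0.053917.
Hence P(r = 5 | data) = (0.010417) / (0.053917) = 0.1932.

0.193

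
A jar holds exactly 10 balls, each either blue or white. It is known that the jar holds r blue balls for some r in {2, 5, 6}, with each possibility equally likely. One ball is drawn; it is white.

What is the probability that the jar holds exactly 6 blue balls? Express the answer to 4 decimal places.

0.2353

Compute the likelihood of this draw for each case: P(data | r = 2) = (8/10) = 4/5; P(data | r = 5) = (5/10) = 1/2; P(data | r = 6) = (4/10) = 2/5.
The prior-weighted likelihoods are 1/3 · 4/5 = 4/15, 1/3 · 1/2 = 1/6, 1/3 · 2/5 = 2/15; summing to 17/30.
So P(r = 6 | data) = (2/15) / (17/30) = 4/17.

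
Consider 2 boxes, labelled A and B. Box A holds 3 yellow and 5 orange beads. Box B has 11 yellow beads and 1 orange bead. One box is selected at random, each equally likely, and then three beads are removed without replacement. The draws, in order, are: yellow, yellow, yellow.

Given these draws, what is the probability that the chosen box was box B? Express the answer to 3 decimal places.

0.977

The likelihood of the observed sequence under each hypothesis: P(data | box A) = (3/8)(2/7)(1/6) = 1/56; P(data | box B) = (11/12)(10/11)(9/10) = 3/4.
Weighting by the prior gives 1/2 · 1/56 = 1/112, 1/2 · 3/4 = 3/8; these sum to 43/112.
Therefore the posterior P(box B | data) = (3/8) / (43/112) = 42/43.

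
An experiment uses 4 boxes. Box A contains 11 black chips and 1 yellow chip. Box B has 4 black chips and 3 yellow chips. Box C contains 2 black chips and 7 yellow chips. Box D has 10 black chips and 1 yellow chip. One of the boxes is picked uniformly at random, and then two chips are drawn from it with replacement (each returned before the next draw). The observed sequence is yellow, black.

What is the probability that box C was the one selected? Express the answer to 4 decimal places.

The likelihood of the observed sequence under each hypothesis: P(data | box A) = (1/12)(11/12) = 0.076389; P(data | box B) = (3/7)(4/7) = 0.2449; P(data | box C) = (7/9)(2/9) = 0.17284; P(data | box D) = (1/11)(10/11) = 0.082645.
Weighting by the prior gives 1/4 · 0.076389 = 0.019097, 1/4 · 0.2449 = 0.061224, 1/4 · 0.17284 = 0.04321, 1/4 · 0.082645 = 0.020661; summing to 0.14419.
So P(box C | data) = (0.04321) / (0.14419) = 0.29967.

0.2997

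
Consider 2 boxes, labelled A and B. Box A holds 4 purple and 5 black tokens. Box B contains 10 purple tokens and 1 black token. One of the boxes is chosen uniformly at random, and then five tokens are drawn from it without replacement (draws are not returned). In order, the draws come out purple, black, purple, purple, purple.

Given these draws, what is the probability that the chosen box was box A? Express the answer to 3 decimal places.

0.080

The likelihood of the observed sequence under each hypothesis: P(data | box A) = (4/9)(5/8)(3/7)(2/6)(1/5) = 0.0079365; P(data | box B) = (10/11)(1/10)(9/9)(8/8)(7/7) = 0.090909.
Multiplying each by its prior: 1/2 · 0.0079365 = 0.0039683, 1/2 · 0.090909 = 0.045455; summing to 0.049423.
So P(box A | data) = (0.0039683) / (0.049423) = 0.080292.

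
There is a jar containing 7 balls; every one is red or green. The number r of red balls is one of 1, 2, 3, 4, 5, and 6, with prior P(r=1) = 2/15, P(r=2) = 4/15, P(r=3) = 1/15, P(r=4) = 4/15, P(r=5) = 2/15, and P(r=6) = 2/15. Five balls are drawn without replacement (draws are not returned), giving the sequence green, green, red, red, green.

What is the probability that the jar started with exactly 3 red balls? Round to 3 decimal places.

0.158

Compute the likelihood of the observed sequence for each case: P(data | r = 1) = (6/7)(5/6)(1/5)(0/4) = 0; P(data | r = 2) = (5/7)(4/6)(2/5)(1/4)(3/3) = 0.047619; P(data | r = 3) = (4/7)(3/6)(3/5)(2/4)(2/3) = 0.057143; P(data | r = 4) = (3/7)(2/6)(4/5)(3/4)(1/3) = 0.028571; P(data | r = 5) = (2/7)(1/6)(5/5)(4/4)(0/3) = 0; P(data | r = 6) = (1/7)(0/6) = 0.
Weighting by the prior gives 2/15 · 0 = 0, 4/15 · 0.047619 = 0.012698, 1/15 · 0.057143 = 0.0038095, 4/15 · 0.028571 = 0.007619, 2/15 · 0 = 0, 2/15 · 0 = 0; summing to 0.024127.
So P(r = 3 | data) = (0.0038095) / (0.024127) = 0.15789.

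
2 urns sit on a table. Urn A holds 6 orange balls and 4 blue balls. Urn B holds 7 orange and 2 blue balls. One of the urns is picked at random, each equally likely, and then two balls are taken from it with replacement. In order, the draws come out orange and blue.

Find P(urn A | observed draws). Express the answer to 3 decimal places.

Under each hypothesis, the probability of the observed sequence is: P(data | urn A) = (6/10)(4/10) = 0.24; P(data | urn B) = (7/9)(2/9) = 0.17284.
The prior-weighted likelihoods are 1/2 · 0.24 = 0.12, 1/2 · 0.17284 = 0.08642; summing to 0.20642.
So P(urn A | data) = (0.12) / (0.20642) = 0.58134.

0.581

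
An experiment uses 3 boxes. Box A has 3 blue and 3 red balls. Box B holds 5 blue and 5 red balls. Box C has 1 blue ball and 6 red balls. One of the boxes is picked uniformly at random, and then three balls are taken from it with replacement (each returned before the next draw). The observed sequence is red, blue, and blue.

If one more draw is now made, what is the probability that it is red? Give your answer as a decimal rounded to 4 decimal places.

0.5234

Under each hypothesis, the probability of the observed sequence is: P(data | box A) = (3/6)(3/6)(3/6) = 0.125; P(data | box B) = (5/10)(5/10)(5/10) = 0.125; P(data | box C) = (6/7)(1/7)(1/7) = 0.017493.
The prior-weighted likelihoods are 1/3 · 0.125 = 0.041667, 1/3 · 0.125 = 0.041667, 1/3 · 0.017493 = 0.0058309; these sum to 0.089164.
The posterior is then P(box A | data) = 0.4673, P(box B | data) = 0.4673, P(box C | data) = 0.065395.
So P(red next | data) = Σ P(red next | H) P(H | data) = (1/2)(0.4673) + (1/2)(0.4673) + (6/7)(0.065395) = 0.52336.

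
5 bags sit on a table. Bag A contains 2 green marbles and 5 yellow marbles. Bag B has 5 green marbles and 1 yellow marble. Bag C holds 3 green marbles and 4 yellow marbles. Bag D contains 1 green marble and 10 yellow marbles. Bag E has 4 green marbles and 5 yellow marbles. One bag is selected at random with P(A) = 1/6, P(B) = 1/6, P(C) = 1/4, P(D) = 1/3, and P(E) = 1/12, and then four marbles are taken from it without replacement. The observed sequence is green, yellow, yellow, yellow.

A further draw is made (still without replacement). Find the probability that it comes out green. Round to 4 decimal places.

Compute the likelihood of the observed sequence for each case: P(data | bag A) = (2/7)(5/6)(4/5)(3/4) = 0.14286; P(data | bag B) = (5/6)(1/5)(0/4) = 0; P(data | bag C) = (3/7)(4/6)(3/5)(2/4) = 0.085714; P(data | bag D) = (1/11)(10/10)(9/9)(8/8) = 0.090909; P(data | bag E) = (4/9)(5/8)(4/7)(3/6) = 0.079365.
Multiplying each by its prior: 1/6 · 0.14286 = 0.02381, 1/6 · 0 = 0, 1/4 · 0.085714 = 0.021429, 1/3 · 0.090909 = 0.030303, 1/12 · 0.079365 = 0.0066138; with total 0.082155.
The posterior is then P(bag A | data) = 0.28981, P(bag B | data) = 0, P(bag C | data) = 0.26083, P(bag D | data) = 0.36885, P(bag E | data) = 0.080504.
The predictive probability is P(green next | data) = (1/3)(0.28981) + (2/3)(0.26083) + (0)(0.36885) + (3/5)(0.080504) = 0.31879.

0.3188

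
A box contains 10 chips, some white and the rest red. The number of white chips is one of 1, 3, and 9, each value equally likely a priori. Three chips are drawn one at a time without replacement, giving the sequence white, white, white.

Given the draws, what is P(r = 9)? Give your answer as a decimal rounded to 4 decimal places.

The likelihood of the observed sequence under each hypothesis: P(data | r = 1) = (1/10)(0/9) = 0; P(data | r = 3) = (3/10)(2/9)(1/8) = 1/120; P(data | r = 9) = (9/10)(8/9)(7/8) = 7/10.
Multiplying each by its prior: 1/3 · 0 = 0, 1/3 · 1/120 = 1/360, 1/3 · 7/10 = 7/30; summing to 17/72.
Therefore the posterior P(r = 9 | data) = (7/30) / (17/72) = 84/85.

0.9882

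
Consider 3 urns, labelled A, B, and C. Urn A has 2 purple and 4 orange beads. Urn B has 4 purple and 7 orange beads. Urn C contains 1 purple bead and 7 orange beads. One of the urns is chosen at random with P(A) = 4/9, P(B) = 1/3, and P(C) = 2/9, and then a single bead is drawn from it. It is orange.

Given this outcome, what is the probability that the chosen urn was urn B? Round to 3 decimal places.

0.302

Under each hypothesis, the probability of this draw is: P(data | urn A) = (4/6) = 0.66667; P(data | urn B) = (7/11) = 0.63636; P(data | urn C) = (7/8) = 0.875.
Weighting by the prior gives 4/9 · 0.66667 = 0.2963, 1/3 · 0.63636 = 0.21212, 2/9 · 0.875 = 0.19444; these sum to 0.70286.
By Bayes' rule, P(urn B | data) = (0.21212) / (0.70286) = 0.3018.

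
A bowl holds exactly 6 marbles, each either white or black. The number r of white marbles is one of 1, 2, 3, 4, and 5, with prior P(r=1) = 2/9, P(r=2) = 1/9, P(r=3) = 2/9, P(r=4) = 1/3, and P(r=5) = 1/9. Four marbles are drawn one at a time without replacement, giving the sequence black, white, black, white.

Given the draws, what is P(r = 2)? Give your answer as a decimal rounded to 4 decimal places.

Under each hypothesis, the probability of the observed sequence is: P(data | r = 1) = (5/6)(1/5)(4/4)(0/3) = 0; P(data | r = 2) = (4/6)(2/5)(3/4)(1/3) = 1/15; P(data | r = 3) = (3/6)(3/5)(2/4)(2/3) = 1/10; P(data | r = 4) = (2/6)(4/5)(1/4)(3/3) = 1/15; P(data | r = 5) = (1/6)(5/5)(0/4) = 0.
Multiplying each by its prior: 2/9 · 0 = 0, 1/9 · 1/15 = 1/135, 2/9 · 1/10 = 1/45, 1/3 · 1/15 = 1/45, 1/9 · 0 = 0; with total 7/135.
So P(r = 2 | data) = (1/135) / (7/135) = 1/7.

0.1429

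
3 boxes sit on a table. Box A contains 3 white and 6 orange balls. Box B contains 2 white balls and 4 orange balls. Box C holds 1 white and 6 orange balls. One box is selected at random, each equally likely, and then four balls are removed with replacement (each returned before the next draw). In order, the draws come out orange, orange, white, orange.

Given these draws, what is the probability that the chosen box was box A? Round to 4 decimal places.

Compute the likelihood of the observed sequence for each case: P(data | box A) = (6/9)(6/9)(3/9)(6/9) = 0.098765; P(data | box B) = (4/6)(4/6)(2/6)(4/6) = 0.098765; P(data | box C) = (6/7)(6/7)(1/7)(6/7) = 0.089963.
Weighting by the prior gives 1/3 · 0.098765 = 0.032922, 1/3 · 0.098765 = 0.032922, 1/3 · 0.089963 = 0.029988; summing to 0.095831.
By Bayes' rule, P(box A | data) = (0.032922) / (0.095831) = 0.34354.

0.3435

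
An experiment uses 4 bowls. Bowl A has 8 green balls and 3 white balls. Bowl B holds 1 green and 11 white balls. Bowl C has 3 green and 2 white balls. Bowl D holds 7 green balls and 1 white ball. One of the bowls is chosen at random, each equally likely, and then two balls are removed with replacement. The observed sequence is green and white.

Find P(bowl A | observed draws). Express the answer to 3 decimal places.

Under each hypothesis, the probability of the observed sequence is: P(data | bowl A) = (8/11)(3/11) = 0.19835; P(data | bowl B) = (1/12)(11/12) = 0.076389; P(data | bowl C) = (3/5)(2/5) = 0.24; P(data | bowl D) = (7/8)(1/8) = 0.10938.
Weighting by the prior gives 1/4 · 0.19835 = 0.049587, 1/4 · 0.076389 = 0.019097, 1/4 · 0.24 = 0.06, 1/4 · 0.10938 = 0.027344; with total 0.15603.
So P(bowl A | data) = (0.049587) / (0.15603) = 0.31781.

0.318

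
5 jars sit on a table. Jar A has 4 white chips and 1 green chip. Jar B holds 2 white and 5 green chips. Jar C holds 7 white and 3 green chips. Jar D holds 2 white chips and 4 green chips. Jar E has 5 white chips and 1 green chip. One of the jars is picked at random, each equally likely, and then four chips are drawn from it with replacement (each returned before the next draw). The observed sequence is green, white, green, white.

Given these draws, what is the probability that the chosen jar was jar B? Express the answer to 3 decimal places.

0.231

The likelihood of the observed sequence under each hypothesis: P(data | jar A) = (1/5)(4/5)(1/5)(4/5) = 0.0256; P(data | jar B) = (5/7)(2/7)(5/7)(2/7) = 0.041649; P(data | jar C) = (3/10)(7/10)(3/10)(7/10) = 0.0441; P(data | jar D) = (4/6)(2/6)(4/6)(2/6) = 0.049383; P(data | jar E) = (1/6)(5/6)(1/6)(5/6) = 0.01929.
Weighting by the prior gives 1/5 · 0.0256 = 0.00512, 1/5 · 0.041649 = 0.0083299, 1/5 · 0.0441 = 0.00882, 1/5 · 0.049383 = 0.0098765, 1/5 · 0.01929 = 0.003858; summing to 0.036004.
Therefore the posterior P(jar B | data) = (0.0083299) / (0.036004) = 0.23136.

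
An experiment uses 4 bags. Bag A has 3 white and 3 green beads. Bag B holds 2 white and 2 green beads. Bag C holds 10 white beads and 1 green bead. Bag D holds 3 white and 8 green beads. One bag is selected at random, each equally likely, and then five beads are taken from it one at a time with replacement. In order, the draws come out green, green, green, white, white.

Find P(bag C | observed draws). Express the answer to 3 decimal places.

0.007

Under each hypothesis, the probability of the observed sequence is: P(data | bag A) = (3/6)(3/6)(3/6)(3/6)(3/6) = 0.03125; P(data | bag B) = (2/4)(2/4)(2/4)(2/4)(2/4) = 0.03125; P(data | bag C) = (1/11)(1/11)(1/11)(10/11)(10/11) = 0.00062092; P(data | bag D) = (8/11)(8/11)(8/11)(3/11)(3/11) = 0.028612.
Weighting by the prior gives 1/4 · 0.03125 = 0.0078125, 1/4 · 0.03125 = 0.0078125, 1/4 · 0.00062092 = 0.00015523, 1/4 · 0.028612 = 0.007153; these sum to 0.022933.
Therefore the posterior P(bag C | data) = (0.00015523) / (0.022933) = 0.0067688.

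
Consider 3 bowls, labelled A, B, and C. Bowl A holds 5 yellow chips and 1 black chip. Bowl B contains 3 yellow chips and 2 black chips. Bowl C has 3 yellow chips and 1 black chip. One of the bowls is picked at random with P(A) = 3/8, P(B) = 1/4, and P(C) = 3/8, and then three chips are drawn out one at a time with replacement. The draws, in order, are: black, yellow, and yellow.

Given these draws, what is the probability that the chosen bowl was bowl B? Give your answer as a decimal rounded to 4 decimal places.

For each hypothesis, P(data | H) works out to: P(data | bowl A) = (1/6)(5/6)(5/6) = 0.11574; P(data | bowl B) = (2/5)(3/5)(3/5) = 0.144; P(data | bowl C) = (1/4)(3/4)(3/4) = 0.14062.
The prior-weighted likelihoods are 3/8 · 0.11574 = 0.043403, 1/4 · 0.144 = 0.036, 3/8 · 0.14062 = 0.052734; with total 0.13214.
Hence P(bowl B | data) = (0.036) / (0.13214) = 0.27244.

0.2724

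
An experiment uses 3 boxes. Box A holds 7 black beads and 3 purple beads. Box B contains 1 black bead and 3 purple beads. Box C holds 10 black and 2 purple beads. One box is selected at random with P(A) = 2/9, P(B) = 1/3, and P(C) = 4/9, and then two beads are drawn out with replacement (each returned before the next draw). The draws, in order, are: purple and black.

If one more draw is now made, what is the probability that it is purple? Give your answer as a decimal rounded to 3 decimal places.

0.416

Compute the likelihood of the observed sequence for each case: P(data | box A) = (3/10)(7/10) = 0.21; P(data | box B) = (3/4)(1/4) = 0.1875; P(data | box C) = (2/12)(10/12) = 0.13889.
Weighting by the prior gives 2/9 · 0.21 = 0.046667, 1/3 · 0.1875 = 0.0625, 4/9 · 0.13889 = 0.061728; with total 0.1709.
Dividing through by the total gives posterior P(box A | data) = 0.27307, P(box B | data) = 0.36572, P(box C | data) = 0.36121.
The predictive probability is P(purple next | data) = (3/10)(0.27307) + (3/4)(0.36572) + (1/6)(0.36121) = 0.41641.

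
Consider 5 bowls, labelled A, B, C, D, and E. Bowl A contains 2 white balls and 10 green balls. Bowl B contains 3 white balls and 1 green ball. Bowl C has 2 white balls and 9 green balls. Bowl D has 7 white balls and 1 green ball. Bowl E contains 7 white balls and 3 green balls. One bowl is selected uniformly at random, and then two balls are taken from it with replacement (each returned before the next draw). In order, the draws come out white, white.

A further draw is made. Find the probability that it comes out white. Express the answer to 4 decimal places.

0.7693

For each hypothesis, P(data | H) works out to: P(data | bowl A) = (2/12)(2/12) = 0.027778; P(data | bowl B) = (3/4)(3/4) = 0.5625; P(data | bowl C) = (2/11)(2/11) = 0.033058; P(data | bowl D) = (7/8)(7/8) = 0.76562; P(data | bowl E) = (7/10)(7/10) = 0.49.
Multiplying each by its prior: 1/5 · 0.027778 = 0.0055556, 1/5 · 0.5625 = 0.1125, 1/5 · 0.033058 = 0.0066116, 1/5 · 0.76562 = 0.15313, 1/5 · 0.49 = 0.098; these sum to 0.37579.
The posterior is then P(bowl A | data) = 0.014784, P(bowl B | data) = 0.29937, P(bowl C | data) = 0.017594, P(bowl D | data) = 0.40747, P(bowl E | data) = 0.26078.
Averaging over the posterior, P(white next | data) = (1/6)(0.014784) + (3/4)(0.29937) + (2/11)(0.017594) + (7/8)(0.40747) + (7/10)(0.26078) = 0.76927.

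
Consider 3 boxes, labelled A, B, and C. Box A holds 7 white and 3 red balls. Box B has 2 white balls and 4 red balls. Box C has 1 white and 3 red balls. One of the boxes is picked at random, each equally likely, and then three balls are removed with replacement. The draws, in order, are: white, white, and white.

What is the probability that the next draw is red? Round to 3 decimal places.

0.352

Compute the likelihood of the observed sequence for each case: P(data | box A) = (7/10)(7/10)(7/10) = 0.343; P(data | box B) = (2/6)(2/6)(2/6) = 0.037037; P(data | box C) = (1/4)(1/4)(1/4) = 0.015625.
Weighting by the prior gives 1/3 · 0.343 = 0.11433, 1/3 · 0.037037 = 0.012346, 1/3 · 0.015625 = 0.0052083; summing to 0.13189.
Normalising, the posterior is P(box A | data) = 0.8669, P(box B | data) = 0.093608, P(box C | data) = 0.039491.
Averaging over the posterior, P(red next | data) = (3/10)(0.8669) + (2/3)(0.093608) + (3/4)(0.039491) = 0.35209.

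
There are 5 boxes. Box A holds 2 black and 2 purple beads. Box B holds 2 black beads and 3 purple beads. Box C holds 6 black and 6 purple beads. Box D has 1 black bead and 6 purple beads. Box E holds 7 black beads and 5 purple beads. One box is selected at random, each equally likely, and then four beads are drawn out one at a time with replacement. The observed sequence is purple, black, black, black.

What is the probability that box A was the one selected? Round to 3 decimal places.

0.251

The likelihood of the observed sequence under each hypothesis: P(data | box A) = (2/4)(2/4)(2/4)(2/4) = 0.0625; P(data | box B) = (3/5)(2/5)(2/5)(2/5) = 0.0384; P(data | box C) = (6/12)(6/12)(6/12)(6/12) = 0.0625; P(data | box D) = (6/7)(1/7)(1/7)(1/7) = 0.002499; P(data | box E) = (5/12)(7/12)(7/12)(7/12) = 0.082706.
Weighting by the prior gives 1/5 · 0.0625 = 0.0125, 1/5 · 0.0384 = 0.00768, 1/5 · 0.0625 = 0.0125, 1/5 · 0.002499 = 0.00049979, 1/5 · 0.082706 = 0.016541; these sum to 0.049721.
Therefore the posterior P(box A | data) = (0.0125) / (0.049721) = 0.2514.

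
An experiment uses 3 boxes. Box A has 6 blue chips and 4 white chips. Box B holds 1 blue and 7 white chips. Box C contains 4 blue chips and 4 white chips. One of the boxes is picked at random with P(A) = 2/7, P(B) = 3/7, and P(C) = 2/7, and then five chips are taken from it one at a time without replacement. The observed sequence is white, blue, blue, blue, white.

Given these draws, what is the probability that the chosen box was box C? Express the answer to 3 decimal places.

For each hypothesis, P(data | H) works out to: P(data | box A) = (4/10)(6/9)(5/8)(4/7)(3/6) = 1/21; P(data | box B) = (7/8)(1/7)(0/6) = 0; P(data | box C) = (4/8)(4/7)(3/6)(2/5)(3/4) = 3/70.
The prior-weighted likelihoods are 2/7 · 1/21 = 2/147, 3/7 · 0 = 0, 2/7 · 3/70 = 3/245; summing to 19/735.
Hence P(box C | data) = (3/245) / (19/735) = 9/19.

0.474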